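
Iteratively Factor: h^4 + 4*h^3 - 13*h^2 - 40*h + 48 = (h - 3)*(h^3 + 7*h^2 + 8*h - 16) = (h - 3)*(h + 4)*(h^2 + 3*h - 4) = (h - 3)*(h - 1)*(h + 4)*(h + 4)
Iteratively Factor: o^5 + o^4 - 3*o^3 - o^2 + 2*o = (o + 1)*(o^4 - 3*o^2 + 2*o) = o*(o + 1)*(o^3 - 3*o + 2) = o*(o - 1)*(o + 1)*(o^2 + o - 2) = o*(o - 1)^2*(o + 1)*(o + 2)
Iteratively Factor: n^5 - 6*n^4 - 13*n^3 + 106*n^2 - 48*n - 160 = (n + 1)*(n^4 - 7*n^3 - 6*n^2 + 112*n - 160) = (n - 2)*(n + 1)*(n^3 - 5*n^2 - 16*n + 80) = (n - 4)*(n - 2)*(n + 1)*(n^2 - n - 20) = (n - 4)*(n - 2)*(n + 1)*(n + 4)*(n - 5)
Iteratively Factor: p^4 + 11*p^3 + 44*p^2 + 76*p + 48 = (p + 4)*(p^3 + 7*p^2 + 16*p + 12) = (p + 2)*(p + 4)*(p^2 + 5*p + 6) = (p + 2)*(p + 3)*(p + 4)*(p + 2)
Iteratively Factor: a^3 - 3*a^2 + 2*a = (a - 2)*(a^2 - a) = (a - 2)*(a - 1)*(a)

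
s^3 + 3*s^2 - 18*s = s*(s - 3)*(s + 6)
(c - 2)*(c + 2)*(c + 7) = c^3 + 7*c^2 - 4*c - 28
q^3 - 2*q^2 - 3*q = q*(q - 3)*(q + 1)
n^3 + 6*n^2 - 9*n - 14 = (n - 2)*(n + 1)*(n + 7)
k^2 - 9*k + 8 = (k - 8)*(k - 1)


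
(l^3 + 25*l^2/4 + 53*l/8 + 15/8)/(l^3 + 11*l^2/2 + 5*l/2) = (l + 3/4)/l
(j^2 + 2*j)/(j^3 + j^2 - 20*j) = (j + 2)/(j^2 + j - 20)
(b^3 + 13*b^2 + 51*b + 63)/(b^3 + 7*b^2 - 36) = (b^2 + 10*b + 21)/(b^2 + 4*b - 12)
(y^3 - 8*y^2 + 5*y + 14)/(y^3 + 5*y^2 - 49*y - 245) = (y^2 - y - 2)/(y^2 + 12*y + 35)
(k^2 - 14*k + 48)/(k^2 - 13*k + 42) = (k - 8)/(k - 7)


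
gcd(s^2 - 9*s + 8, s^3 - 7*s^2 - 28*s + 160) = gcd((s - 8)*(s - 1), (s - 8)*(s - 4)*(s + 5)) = s - 8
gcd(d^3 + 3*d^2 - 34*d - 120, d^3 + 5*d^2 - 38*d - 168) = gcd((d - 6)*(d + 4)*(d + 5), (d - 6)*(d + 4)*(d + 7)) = d^2 - 2*d - 24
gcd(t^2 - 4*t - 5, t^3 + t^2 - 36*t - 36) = t + 1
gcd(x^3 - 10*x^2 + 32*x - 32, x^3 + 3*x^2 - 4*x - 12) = x - 2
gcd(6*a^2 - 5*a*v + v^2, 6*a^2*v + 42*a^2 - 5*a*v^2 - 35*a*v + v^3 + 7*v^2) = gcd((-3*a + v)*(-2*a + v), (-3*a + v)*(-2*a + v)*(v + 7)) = 6*a^2 - 5*a*v + v^2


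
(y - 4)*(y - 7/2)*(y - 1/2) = y^3 - 8*y^2 + 71*y/4 - 7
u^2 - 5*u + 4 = (u - 4)*(u - 1)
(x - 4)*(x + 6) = x^2 + 2*x - 24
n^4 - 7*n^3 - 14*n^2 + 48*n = n*(n - 8)*(n - 2)*(n + 3)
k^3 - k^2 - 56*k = k*(k - 8)*(k + 7)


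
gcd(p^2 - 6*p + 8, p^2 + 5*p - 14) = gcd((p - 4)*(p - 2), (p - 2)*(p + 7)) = p - 2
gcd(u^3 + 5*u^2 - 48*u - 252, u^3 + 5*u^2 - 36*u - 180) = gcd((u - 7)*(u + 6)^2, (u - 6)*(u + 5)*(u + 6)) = u + 6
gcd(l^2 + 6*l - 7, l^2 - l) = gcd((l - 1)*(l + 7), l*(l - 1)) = l - 1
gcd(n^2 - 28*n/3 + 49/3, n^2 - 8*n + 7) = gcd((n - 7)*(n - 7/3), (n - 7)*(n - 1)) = n - 7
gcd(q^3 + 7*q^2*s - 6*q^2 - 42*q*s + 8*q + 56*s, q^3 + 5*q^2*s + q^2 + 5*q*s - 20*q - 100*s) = q - 4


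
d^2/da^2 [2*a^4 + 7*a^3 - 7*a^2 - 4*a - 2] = 24*a^2 + 42*a - 14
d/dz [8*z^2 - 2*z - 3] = 16*z - 2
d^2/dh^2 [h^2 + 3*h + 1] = 2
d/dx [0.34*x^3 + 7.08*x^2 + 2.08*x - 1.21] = 1.02*x^2 + 14.16*x + 2.08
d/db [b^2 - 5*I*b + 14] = 2*b - 5*I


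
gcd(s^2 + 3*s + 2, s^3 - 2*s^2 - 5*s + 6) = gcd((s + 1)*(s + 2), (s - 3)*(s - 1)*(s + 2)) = s + 2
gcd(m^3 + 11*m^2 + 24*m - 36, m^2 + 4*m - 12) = m + 6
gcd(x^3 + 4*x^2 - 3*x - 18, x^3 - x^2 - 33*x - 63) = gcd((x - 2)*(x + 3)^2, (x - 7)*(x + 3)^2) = x^2 + 6*x + 9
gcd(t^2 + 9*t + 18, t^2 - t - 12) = t + 3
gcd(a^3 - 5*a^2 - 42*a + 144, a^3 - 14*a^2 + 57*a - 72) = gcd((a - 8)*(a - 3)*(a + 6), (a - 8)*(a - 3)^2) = a^2 - 11*a + 24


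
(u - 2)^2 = u^2 - 4*u + 4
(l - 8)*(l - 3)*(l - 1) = l^3 - 12*l^2 + 35*l - 24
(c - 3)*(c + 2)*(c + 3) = c^3 + 2*c^2 - 9*c - 18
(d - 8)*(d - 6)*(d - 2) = d^3 - 16*d^2 + 76*d - 96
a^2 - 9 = (a - 3)*(a + 3)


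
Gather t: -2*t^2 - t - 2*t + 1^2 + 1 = -2*t^2 - 3*t + 2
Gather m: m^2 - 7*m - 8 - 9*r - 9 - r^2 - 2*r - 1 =m^2 - 7*m - r^2 - 11*r - 18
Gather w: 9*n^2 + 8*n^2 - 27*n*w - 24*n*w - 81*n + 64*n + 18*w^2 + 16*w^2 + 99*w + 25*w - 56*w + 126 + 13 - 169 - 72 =17*n^2 - 17*n + 34*w^2 + w*(68 - 51*n) - 102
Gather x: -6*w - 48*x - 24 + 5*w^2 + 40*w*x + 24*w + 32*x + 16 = 5*w^2 + 18*w + x*(40*w - 16) - 8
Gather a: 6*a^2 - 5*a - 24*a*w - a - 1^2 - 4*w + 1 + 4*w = 6*a^2 + a*(-24*w - 6)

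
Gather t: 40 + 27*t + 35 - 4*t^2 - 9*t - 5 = -4*t^2 + 18*t + 70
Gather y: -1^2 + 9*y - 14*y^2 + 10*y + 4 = -14*y^2 + 19*y + 3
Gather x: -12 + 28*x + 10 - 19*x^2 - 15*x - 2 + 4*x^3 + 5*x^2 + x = 4*x^3 - 14*x^2 + 14*x - 4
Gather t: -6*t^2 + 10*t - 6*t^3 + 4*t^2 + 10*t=-6*t^3 - 2*t^2 + 20*t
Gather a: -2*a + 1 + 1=2 - 2*a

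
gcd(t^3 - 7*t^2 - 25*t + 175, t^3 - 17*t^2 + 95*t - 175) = t^2 - 12*t + 35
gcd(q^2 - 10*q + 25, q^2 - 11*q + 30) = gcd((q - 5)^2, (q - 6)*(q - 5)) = q - 5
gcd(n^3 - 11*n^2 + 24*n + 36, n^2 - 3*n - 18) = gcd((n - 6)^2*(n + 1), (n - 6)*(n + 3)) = n - 6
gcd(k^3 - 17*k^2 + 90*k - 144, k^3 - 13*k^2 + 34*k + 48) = k^2 - 14*k + 48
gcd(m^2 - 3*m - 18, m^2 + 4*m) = 1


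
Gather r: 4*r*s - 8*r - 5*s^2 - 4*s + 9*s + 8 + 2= r*(4*s - 8) - 5*s^2 + 5*s + 10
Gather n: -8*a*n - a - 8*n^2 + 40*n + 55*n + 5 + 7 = -a - 8*n^2 + n*(95 - 8*a) + 12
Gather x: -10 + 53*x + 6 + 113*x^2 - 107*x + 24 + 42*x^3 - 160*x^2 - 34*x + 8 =42*x^3 - 47*x^2 - 88*x + 28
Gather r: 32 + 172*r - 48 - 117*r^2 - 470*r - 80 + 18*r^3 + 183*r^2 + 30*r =18*r^3 + 66*r^2 - 268*r - 96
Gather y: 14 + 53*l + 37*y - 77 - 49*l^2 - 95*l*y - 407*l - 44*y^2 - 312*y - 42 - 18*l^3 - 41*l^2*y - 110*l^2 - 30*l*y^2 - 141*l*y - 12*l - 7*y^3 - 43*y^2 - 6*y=-18*l^3 - 159*l^2 - 366*l - 7*y^3 + y^2*(-30*l - 87) + y*(-41*l^2 - 236*l - 281) - 105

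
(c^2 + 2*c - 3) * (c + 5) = c^3 + 7*c^2 + 7*c - 15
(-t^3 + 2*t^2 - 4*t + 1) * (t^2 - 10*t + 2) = -t^5 + 12*t^4 - 26*t^3 + 45*t^2 - 18*t + 2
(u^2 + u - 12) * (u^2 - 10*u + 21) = u^4 - 9*u^3 - u^2 + 141*u - 252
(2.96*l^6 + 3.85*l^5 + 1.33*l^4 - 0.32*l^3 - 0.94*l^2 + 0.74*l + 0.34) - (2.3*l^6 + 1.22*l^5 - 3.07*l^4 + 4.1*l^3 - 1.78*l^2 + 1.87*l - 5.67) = 0.66*l^6 + 2.63*l^5 + 4.4*l^4 - 4.42*l^3 + 0.84*l^2 - 1.13*l + 6.01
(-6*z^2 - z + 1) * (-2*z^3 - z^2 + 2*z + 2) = 12*z^5 + 8*z^4 - 13*z^3 - 15*z^2 + 2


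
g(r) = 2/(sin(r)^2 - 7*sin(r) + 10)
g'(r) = 2*(-2*sin(r)*cos(r) + 7*cos(r))/(sin(r)^2 - 7*sin(r) + 10)^2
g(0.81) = 0.37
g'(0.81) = 0.26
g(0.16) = 0.22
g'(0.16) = 0.17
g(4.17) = 0.12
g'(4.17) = -0.03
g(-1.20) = 0.11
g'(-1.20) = 0.02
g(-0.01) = 0.20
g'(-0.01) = 0.14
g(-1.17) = 0.12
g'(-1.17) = 0.02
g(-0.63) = 0.14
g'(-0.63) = 0.06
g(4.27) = 0.12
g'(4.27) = -0.03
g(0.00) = 0.20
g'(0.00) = 0.14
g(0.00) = 0.20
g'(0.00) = 0.14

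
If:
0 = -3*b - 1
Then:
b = -1/3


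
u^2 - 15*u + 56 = (u - 8)*(u - 7)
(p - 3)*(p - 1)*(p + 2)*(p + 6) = p^4 + 4*p^3 - 17*p^2 - 24*p + 36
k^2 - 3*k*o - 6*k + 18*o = (k - 6)*(k - 3*o)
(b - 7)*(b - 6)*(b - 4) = b^3 - 17*b^2 + 94*b - 168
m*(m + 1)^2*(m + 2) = m^4 + 4*m^3 + 5*m^2 + 2*m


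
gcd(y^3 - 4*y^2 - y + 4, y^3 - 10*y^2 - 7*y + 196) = 1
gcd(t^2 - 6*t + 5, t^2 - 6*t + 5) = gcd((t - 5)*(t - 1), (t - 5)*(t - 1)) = t^2 - 6*t + 5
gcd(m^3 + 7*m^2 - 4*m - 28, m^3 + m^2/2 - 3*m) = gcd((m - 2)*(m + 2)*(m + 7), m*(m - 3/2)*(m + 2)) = m + 2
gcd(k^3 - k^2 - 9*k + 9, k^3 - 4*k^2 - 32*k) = 1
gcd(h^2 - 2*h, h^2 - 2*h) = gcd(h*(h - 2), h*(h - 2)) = h^2 - 2*h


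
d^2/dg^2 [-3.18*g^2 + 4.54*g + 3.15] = -6.36000000000000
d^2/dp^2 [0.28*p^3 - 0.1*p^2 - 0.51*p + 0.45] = 1.68*p - 0.2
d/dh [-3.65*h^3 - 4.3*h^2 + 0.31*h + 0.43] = -10.95*h^2 - 8.6*h + 0.31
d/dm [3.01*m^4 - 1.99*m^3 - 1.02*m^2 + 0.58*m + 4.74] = 12.04*m^3 - 5.97*m^2 - 2.04*m + 0.58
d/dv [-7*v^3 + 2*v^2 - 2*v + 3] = -21*v^2 + 4*v - 2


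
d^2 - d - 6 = (d - 3)*(d + 2)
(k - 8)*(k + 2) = k^2 - 6*k - 16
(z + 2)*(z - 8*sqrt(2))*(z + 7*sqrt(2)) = z^3 - sqrt(2)*z^2 + 2*z^2 - 112*z - 2*sqrt(2)*z - 224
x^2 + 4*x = x*(x + 4)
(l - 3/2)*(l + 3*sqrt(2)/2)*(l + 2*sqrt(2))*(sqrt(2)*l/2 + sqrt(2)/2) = sqrt(2)*l^4/2 - sqrt(2)*l^3/4 + 7*l^3/2 - 7*l^2/4 + 9*sqrt(2)*l^2/4 - 21*l/4 - 3*sqrt(2)*l/2 - 9*sqrt(2)/2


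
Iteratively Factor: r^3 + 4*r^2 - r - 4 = (r - 1)*(r^2 + 5*r + 4) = (r - 1)*(r + 1)*(r + 4)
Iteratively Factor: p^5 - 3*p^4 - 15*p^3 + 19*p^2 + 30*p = (p + 1)*(p^4 - 4*p^3 - 11*p^2 + 30*p) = (p + 1)*(p + 3)*(p^3 - 7*p^2 + 10*p) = p*(p + 1)*(p + 3)*(p^2 - 7*p + 10) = p*(p - 5)*(p + 1)*(p + 3)*(p - 2)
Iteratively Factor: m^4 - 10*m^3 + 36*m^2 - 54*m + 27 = (m - 3)*(m^3 - 7*m^2 + 15*m - 9) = (m - 3)*(m - 1)*(m^2 - 6*m + 9) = (m - 3)^2*(m - 1)*(m - 3)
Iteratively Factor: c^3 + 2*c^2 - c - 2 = (c - 1)*(c^2 + 3*c + 2) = (c - 1)*(c + 1)*(c + 2)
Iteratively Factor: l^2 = (l)*(l)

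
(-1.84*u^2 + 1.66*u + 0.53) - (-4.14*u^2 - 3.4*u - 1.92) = 2.3*u^2 + 5.06*u + 2.45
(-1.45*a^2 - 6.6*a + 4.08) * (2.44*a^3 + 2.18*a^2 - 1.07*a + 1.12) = -3.538*a^5 - 19.265*a^4 - 2.8813*a^3 + 14.3324*a^2 - 11.7576*a + 4.5696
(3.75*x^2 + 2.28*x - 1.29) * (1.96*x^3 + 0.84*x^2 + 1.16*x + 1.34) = 7.35*x^5 + 7.6188*x^4 + 3.7368*x^3 + 6.5862*x^2 + 1.5588*x - 1.7286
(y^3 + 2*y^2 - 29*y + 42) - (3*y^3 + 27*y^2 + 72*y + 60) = -2*y^3 - 25*y^2 - 101*y - 18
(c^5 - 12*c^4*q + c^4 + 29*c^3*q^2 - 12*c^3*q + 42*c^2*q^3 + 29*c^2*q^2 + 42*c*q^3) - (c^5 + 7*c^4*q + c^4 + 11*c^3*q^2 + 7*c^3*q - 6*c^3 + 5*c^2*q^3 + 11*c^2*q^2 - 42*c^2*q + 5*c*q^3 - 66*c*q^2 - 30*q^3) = -19*c^4*q + 18*c^3*q^2 - 19*c^3*q + 6*c^3 + 37*c^2*q^3 + 18*c^2*q^2 + 42*c^2*q + 37*c*q^3 + 66*c*q^2 + 30*q^3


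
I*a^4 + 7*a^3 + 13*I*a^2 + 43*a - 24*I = (a - 8*I)*(a - I)*(a + 3*I)*(I*a + 1)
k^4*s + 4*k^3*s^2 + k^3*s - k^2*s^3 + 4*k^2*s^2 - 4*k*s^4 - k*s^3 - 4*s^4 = (k - s)*(k + s)*(k + 4*s)*(k*s + s)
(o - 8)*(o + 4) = o^2 - 4*o - 32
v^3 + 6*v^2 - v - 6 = (v - 1)*(v + 1)*(v + 6)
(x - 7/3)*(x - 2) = x^2 - 13*x/3 + 14/3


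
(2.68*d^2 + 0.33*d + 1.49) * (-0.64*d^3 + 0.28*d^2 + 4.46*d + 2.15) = -1.7152*d^5 + 0.5392*d^4 + 11.0916*d^3 + 7.651*d^2 + 7.3549*d + 3.2035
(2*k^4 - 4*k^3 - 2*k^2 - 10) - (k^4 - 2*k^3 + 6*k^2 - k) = k^4 - 2*k^3 - 8*k^2 + k - 10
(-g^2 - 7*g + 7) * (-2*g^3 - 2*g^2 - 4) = 2*g^5 + 16*g^4 - 10*g^2 + 28*g - 28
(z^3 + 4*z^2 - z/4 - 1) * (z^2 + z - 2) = z^5 + 5*z^4 + 7*z^3/4 - 37*z^2/4 - z/2 + 2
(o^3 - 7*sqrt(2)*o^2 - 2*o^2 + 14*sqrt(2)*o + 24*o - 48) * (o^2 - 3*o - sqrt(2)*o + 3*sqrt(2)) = o^5 - 8*sqrt(2)*o^4 - 5*o^4 + 44*o^3 + 40*sqrt(2)*o^3 - 190*o^2 - 72*sqrt(2)*o^2 + 120*sqrt(2)*o + 228*o - 144*sqrt(2)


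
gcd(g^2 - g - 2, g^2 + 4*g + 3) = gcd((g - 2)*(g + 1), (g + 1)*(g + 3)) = g + 1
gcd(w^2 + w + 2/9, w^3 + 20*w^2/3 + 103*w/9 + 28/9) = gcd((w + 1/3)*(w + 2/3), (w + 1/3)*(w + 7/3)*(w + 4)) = w + 1/3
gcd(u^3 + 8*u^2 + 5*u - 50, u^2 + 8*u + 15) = u + 5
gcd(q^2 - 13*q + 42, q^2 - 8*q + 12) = q - 6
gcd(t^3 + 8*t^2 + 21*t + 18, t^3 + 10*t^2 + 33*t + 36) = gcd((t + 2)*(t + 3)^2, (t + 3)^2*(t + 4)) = t^2 + 6*t + 9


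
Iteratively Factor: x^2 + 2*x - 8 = (x - 2)*(x + 4)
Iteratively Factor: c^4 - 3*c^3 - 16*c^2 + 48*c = (c - 3)*(c^3 - 16*c) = (c - 3)*(c + 4)*(c^2 - 4*c) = (c - 4)*(c - 3)*(c + 4)*(c)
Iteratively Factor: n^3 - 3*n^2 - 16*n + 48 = (n - 4)*(n^2 + n - 12) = (n - 4)*(n - 3)*(n + 4)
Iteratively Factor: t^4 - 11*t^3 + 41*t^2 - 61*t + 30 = (t - 5)*(t^3 - 6*t^2 + 11*t - 6) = (t - 5)*(t - 2)*(t^2 - 4*t + 3) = (t - 5)*(t - 3)*(t - 2)*(t - 1)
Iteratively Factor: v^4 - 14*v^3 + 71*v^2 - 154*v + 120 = (v - 4)*(v^3 - 10*v^2 + 31*v - 30) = (v - 5)*(v - 4)*(v^2 - 5*v + 6) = (v - 5)*(v - 4)*(v - 2)*(v - 3)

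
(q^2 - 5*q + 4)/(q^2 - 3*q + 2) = (q - 4)/(q - 2)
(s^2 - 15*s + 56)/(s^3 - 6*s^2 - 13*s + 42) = (s - 8)/(s^2 + s - 6)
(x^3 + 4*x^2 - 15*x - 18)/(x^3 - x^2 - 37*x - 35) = (x^2 + 3*x - 18)/(x^2 - 2*x - 35)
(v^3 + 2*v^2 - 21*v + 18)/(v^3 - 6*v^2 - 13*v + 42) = (v^3 + 2*v^2 - 21*v + 18)/(v^3 - 6*v^2 - 13*v + 42)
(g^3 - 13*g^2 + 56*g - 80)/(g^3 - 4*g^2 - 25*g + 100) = (g - 4)/(g + 5)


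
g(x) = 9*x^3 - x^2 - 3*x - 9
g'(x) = 27*x^2 - 2*x - 3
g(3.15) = 252.93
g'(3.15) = 258.61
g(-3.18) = -298.99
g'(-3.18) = 276.39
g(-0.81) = -12.01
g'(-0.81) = 16.33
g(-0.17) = -8.56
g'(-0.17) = -1.88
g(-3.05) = -264.51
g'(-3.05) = 254.27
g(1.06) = -2.58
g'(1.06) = 25.22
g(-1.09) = -18.57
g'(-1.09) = 31.26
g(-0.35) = -8.46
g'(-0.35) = 1.01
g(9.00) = 6444.00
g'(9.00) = 2166.00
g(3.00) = 216.00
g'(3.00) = 234.00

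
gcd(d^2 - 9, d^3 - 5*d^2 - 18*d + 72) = d - 3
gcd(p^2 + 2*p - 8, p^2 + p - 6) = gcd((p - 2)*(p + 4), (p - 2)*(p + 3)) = p - 2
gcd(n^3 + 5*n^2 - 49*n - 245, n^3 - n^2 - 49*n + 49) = n^2 - 49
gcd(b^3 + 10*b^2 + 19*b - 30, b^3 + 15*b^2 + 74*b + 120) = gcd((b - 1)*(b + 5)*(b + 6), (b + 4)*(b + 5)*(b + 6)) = b^2 + 11*b + 30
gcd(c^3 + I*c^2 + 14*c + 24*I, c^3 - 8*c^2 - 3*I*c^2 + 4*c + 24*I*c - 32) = c - 4*I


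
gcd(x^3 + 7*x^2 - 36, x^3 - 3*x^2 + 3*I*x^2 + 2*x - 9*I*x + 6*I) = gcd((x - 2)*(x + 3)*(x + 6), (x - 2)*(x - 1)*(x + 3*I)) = x - 2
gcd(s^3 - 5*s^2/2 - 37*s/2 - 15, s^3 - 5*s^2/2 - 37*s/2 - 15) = s^3 - 5*s^2/2 - 37*s/2 - 15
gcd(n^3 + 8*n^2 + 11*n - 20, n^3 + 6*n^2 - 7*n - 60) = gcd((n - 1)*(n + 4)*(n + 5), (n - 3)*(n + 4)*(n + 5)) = n^2 + 9*n + 20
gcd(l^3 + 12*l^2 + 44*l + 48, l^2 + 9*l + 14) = l + 2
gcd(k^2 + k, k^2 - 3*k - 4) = k + 1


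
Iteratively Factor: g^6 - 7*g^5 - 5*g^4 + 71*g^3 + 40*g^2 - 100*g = (g - 1)*(g^5 - 6*g^4 - 11*g^3 + 60*g^2 + 100*g) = (g - 1)*(g + 2)*(g^4 - 8*g^3 + 5*g^2 + 50*g) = (g - 5)*(g - 1)*(g + 2)*(g^3 - 3*g^2 - 10*g) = (g - 5)*(g - 1)*(g + 2)^2*(g^2 - 5*g) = g*(g - 5)*(g - 1)*(g + 2)^2*(g - 5)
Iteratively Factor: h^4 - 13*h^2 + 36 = (h + 3)*(h^3 - 3*h^2 - 4*h + 12) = (h + 2)*(h + 3)*(h^2 - 5*h + 6) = (h - 2)*(h + 2)*(h + 3)*(h - 3)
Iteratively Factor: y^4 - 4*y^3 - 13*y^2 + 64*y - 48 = (y - 4)*(y^3 - 13*y + 12) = (y - 4)*(y - 3)*(y^2 + 3*y - 4) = (y - 4)*(y - 3)*(y - 1)*(y + 4)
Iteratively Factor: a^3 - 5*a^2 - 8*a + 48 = (a - 4)*(a^2 - a - 12) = (a - 4)*(a + 3)*(a - 4)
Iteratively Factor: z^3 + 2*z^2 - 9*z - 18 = (z + 3)*(z^2 - z - 6) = (z - 3)*(z + 3)*(z + 2)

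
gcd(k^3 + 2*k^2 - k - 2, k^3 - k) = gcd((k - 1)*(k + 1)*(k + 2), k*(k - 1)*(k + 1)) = k^2 - 1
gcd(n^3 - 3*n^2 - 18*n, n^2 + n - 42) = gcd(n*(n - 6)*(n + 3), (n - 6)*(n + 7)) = n - 6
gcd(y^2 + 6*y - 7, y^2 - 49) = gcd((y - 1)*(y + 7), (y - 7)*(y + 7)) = y + 7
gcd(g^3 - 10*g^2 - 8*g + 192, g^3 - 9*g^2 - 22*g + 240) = g^2 - 14*g + 48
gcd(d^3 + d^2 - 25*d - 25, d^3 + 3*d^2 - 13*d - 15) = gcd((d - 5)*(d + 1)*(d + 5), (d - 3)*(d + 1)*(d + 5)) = d^2 + 6*d + 5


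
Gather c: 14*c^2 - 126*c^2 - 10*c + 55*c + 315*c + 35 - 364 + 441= -112*c^2 + 360*c + 112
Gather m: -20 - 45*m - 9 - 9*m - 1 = -54*m - 30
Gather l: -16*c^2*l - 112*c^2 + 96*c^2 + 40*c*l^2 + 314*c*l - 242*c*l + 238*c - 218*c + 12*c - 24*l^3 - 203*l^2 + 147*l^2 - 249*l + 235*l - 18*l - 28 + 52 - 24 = -16*c^2 + 32*c - 24*l^3 + l^2*(40*c - 56) + l*(-16*c^2 + 72*c - 32)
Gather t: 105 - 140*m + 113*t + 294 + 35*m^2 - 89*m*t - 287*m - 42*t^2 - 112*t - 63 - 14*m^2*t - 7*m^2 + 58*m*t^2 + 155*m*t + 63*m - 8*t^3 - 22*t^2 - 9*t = 28*m^2 - 364*m - 8*t^3 + t^2*(58*m - 64) + t*(-14*m^2 + 66*m - 8) + 336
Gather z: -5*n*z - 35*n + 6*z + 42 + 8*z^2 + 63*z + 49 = -35*n + 8*z^2 + z*(69 - 5*n) + 91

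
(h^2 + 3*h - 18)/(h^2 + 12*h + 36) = (h - 3)/(h + 6)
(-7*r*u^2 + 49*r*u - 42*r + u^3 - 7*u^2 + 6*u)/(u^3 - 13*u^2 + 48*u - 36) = (-7*r + u)/(u - 6)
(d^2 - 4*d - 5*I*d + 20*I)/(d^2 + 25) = (d - 4)/(d + 5*I)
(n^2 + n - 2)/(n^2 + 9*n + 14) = (n - 1)/(n + 7)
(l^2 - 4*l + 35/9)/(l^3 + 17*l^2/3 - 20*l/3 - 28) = (l - 5/3)/(l^2 + 8*l + 12)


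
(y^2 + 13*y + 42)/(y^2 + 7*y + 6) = (y + 7)/(y + 1)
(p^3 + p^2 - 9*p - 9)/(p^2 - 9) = p + 1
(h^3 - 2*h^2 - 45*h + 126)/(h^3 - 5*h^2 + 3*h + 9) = (h^2 + h - 42)/(h^2 - 2*h - 3)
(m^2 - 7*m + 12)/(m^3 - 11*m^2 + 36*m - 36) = (m - 4)/(m^2 - 8*m + 12)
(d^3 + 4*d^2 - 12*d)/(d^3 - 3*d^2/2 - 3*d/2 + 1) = 2*d*(d + 6)/(2*d^2 + d - 1)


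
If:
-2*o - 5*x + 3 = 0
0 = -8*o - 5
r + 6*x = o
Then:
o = -5/8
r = -229/40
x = 17/20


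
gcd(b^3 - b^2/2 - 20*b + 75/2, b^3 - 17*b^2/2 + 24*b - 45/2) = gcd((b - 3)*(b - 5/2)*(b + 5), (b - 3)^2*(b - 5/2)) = b^2 - 11*b/2 + 15/2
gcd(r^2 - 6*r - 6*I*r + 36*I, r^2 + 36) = r - 6*I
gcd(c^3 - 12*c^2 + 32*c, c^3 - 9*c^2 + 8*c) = c^2 - 8*c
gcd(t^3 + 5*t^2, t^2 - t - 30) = t + 5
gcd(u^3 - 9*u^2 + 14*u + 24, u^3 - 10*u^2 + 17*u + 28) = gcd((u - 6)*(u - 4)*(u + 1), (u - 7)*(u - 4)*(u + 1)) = u^2 - 3*u - 4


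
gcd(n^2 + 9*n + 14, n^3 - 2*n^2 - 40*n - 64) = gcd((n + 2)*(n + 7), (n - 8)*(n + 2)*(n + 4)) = n + 2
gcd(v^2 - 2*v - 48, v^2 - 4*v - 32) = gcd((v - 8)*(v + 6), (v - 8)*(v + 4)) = v - 8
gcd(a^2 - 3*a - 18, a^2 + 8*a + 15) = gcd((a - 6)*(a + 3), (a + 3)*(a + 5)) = a + 3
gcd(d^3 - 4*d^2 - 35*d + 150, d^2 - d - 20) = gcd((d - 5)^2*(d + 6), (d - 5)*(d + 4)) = d - 5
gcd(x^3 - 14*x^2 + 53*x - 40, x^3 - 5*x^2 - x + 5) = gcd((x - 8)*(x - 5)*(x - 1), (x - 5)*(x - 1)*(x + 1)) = x^2 - 6*x + 5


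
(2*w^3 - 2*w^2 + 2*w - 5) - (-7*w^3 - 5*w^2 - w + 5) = 9*w^3 + 3*w^2 + 3*w - 10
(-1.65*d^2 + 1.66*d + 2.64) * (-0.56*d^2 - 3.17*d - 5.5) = 0.924*d^4 + 4.3009*d^3 + 2.3344*d^2 - 17.4988*d - 14.52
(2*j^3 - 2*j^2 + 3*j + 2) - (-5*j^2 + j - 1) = 2*j^3 + 3*j^2 + 2*j + 3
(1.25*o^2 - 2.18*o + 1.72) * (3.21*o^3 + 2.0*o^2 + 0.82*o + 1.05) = 4.0125*o^5 - 4.4978*o^4 + 2.1862*o^3 + 2.9649*o^2 - 0.8786*o + 1.806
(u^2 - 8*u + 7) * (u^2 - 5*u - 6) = u^4 - 13*u^3 + 41*u^2 + 13*u - 42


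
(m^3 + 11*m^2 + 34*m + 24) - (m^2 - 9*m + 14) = m^3 + 10*m^2 + 43*m + 10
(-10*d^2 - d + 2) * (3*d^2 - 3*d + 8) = -30*d^4 + 27*d^3 - 71*d^2 - 14*d + 16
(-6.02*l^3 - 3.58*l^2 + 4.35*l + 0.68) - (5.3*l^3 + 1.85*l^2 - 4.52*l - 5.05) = -11.32*l^3 - 5.43*l^2 + 8.87*l + 5.73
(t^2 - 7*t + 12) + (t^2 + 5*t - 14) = 2*t^2 - 2*t - 2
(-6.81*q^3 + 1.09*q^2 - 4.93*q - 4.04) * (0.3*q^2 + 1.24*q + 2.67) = -2.043*q^5 - 8.1174*q^4 - 18.3101*q^3 - 4.4149*q^2 - 18.1727*q - 10.7868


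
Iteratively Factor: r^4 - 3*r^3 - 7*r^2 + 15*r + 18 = (r + 2)*(r^3 - 5*r^2 + 3*r + 9) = (r - 3)*(r + 2)*(r^2 - 2*r - 3) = (r - 3)*(r + 1)*(r + 2)*(r - 3)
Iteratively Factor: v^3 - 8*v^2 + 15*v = (v)*(v^2 - 8*v + 15) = v*(v - 5)*(v - 3)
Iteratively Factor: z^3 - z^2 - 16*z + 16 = (z + 4)*(z^2 - 5*z + 4) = (z - 1)*(z + 4)*(z - 4)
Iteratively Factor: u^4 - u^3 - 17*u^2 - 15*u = (u + 1)*(u^3 - 2*u^2 - 15*u) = (u + 1)*(u + 3)*(u^2 - 5*u) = u*(u + 1)*(u + 3)*(u - 5)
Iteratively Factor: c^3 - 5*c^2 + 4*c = (c - 4)*(c^2 - c) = (c - 4)*(c - 1)*(c)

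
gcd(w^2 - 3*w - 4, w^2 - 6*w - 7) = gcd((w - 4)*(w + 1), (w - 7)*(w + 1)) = w + 1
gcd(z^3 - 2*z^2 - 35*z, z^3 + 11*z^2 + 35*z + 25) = z + 5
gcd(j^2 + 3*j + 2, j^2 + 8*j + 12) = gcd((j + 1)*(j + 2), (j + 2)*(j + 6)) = j + 2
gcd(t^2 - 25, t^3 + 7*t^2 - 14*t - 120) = t + 5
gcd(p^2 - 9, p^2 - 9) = p^2 - 9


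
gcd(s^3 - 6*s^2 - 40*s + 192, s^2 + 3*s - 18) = s + 6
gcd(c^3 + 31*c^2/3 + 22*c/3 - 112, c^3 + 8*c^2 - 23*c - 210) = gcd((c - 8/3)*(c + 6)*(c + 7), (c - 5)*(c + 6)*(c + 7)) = c^2 + 13*c + 42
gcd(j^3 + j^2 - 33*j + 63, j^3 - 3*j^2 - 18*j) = 1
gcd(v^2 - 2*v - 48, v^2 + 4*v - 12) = v + 6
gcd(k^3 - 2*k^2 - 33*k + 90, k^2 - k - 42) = k + 6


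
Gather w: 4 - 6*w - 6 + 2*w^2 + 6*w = 2*w^2 - 2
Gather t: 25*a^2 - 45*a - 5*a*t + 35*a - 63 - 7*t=25*a^2 - 10*a + t*(-5*a - 7) - 63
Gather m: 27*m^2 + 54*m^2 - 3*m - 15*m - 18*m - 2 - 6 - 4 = 81*m^2 - 36*m - 12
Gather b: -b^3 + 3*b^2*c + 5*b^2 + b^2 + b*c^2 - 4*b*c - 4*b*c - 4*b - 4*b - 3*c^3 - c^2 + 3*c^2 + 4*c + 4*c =-b^3 + b^2*(3*c + 6) + b*(c^2 - 8*c - 8) - 3*c^3 + 2*c^2 + 8*c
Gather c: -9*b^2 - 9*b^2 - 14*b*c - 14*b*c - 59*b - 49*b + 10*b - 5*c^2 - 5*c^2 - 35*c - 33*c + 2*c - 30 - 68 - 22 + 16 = -18*b^2 - 98*b - 10*c^2 + c*(-28*b - 66) - 104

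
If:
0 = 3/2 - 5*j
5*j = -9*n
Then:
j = 3/10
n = -1/6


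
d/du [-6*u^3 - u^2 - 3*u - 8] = -18*u^2 - 2*u - 3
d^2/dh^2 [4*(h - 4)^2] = 8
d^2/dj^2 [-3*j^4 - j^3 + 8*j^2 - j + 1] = -36*j^2 - 6*j + 16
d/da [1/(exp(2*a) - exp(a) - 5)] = (1 - 2*exp(a))*exp(a)/(-exp(2*a) + exp(a) + 5)^2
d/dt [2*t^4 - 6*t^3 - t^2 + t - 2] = 8*t^3 - 18*t^2 - 2*t + 1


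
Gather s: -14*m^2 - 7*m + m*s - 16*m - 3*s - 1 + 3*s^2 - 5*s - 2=-14*m^2 - 23*m + 3*s^2 + s*(m - 8) - 3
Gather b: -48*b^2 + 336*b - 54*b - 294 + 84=-48*b^2 + 282*b - 210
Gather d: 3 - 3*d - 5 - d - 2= -4*d - 4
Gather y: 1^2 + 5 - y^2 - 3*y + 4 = -y^2 - 3*y + 10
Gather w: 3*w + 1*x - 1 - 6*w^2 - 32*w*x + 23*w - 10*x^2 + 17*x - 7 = -6*w^2 + w*(26 - 32*x) - 10*x^2 + 18*x - 8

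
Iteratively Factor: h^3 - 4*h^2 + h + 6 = (h + 1)*(h^2 - 5*h + 6) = (h - 3)*(h + 1)*(h - 2)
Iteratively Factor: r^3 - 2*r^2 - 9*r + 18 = (r + 3)*(r^2 - 5*r + 6) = (r - 2)*(r + 3)*(r - 3)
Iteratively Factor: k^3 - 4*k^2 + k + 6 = (k - 2)*(k^2 - 2*k - 3) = (k - 2)*(k + 1)*(k - 3)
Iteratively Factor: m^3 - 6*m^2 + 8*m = (m - 2)*(m^2 - 4*m) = (m - 4)*(m - 2)*(m)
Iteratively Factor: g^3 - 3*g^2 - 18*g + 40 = (g + 4)*(g^2 - 7*g + 10) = (g - 2)*(g + 4)*(g - 5)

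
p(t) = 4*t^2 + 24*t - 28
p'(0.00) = 24.00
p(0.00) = -28.00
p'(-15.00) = -96.00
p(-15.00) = 512.00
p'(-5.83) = -22.64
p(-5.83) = -31.96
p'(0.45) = 27.60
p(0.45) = -16.39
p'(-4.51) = -12.08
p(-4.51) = -54.88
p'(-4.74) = -13.92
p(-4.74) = -51.89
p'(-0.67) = 18.64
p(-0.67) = -42.28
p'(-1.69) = 10.48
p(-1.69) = -57.14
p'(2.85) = 46.80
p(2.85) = 72.89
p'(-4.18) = -9.44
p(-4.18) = -58.43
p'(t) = 8*t + 24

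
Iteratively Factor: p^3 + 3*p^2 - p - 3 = (p - 1)*(p^2 + 4*p + 3) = (p - 1)*(p + 3)*(p + 1)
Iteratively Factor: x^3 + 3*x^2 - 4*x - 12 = (x - 2)*(x^2 + 5*x + 6) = (x - 2)*(x + 2)*(x + 3)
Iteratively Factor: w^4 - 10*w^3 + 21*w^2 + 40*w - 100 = (w - 5)*(w^3 - 5*w^2 - 4*w + 20) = (w - 5)*(w - 2)*(w^2 - 3*w - 10) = (w - 5)*(w - 2)*(w + 2)*(w - 5)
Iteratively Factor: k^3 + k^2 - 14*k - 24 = (k + 2)*(k^2 - k - 12) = (k - 4)*(k + 2)*(k + 3)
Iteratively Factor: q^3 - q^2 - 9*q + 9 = (q + 3)*(q^2 - 4*q + 3) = (q - 3)*(q + 3)*(q - 1)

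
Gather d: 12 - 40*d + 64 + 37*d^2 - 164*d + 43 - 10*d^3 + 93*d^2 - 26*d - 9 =-10*d^3 + 130*d^2 - 230*d + 110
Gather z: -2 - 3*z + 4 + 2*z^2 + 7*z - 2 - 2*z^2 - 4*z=0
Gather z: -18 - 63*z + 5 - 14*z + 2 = -77*z - 11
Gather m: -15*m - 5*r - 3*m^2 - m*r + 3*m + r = -3*m^2 + m*(-r - 12) - 4*r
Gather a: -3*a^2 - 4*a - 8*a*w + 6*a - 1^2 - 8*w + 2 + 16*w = -3*a^2 + a*(2 - 8*w) + 8*w + 1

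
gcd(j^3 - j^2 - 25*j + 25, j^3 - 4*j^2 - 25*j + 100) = j^2 - 25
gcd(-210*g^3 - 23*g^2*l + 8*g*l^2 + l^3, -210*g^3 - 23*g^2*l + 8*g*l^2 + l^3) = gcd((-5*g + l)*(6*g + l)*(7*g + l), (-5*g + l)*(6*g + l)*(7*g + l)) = 210*g^3 + 23*g^2*l - 8*g*l^2 - l^3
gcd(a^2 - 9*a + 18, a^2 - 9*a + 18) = a^2 - 9*a + 18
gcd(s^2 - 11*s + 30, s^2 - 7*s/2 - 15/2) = s - 5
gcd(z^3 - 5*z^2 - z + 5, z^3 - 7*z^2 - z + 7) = z^2 - 1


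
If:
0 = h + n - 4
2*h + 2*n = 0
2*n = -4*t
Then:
No Solution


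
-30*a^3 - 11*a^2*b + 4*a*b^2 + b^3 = (-3*a + b)*(2*a + b)*(5*a + b)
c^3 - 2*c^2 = c^2*(c - 2)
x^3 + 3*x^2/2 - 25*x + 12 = (x - 4)*(x - 1/2)*(x + 6)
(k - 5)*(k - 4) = k^2 - 9*k + 20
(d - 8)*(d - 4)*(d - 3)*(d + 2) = d^4 - 13*d^3 + 38*d^2 + 40*d - 192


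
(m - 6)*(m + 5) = m^2 - m - 30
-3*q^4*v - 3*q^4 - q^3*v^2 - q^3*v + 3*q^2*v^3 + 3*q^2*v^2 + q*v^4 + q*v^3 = (-q + v)*(q + v)*(3*q + v)*(q*v + q)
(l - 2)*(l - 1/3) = l^2 - 7*l/3 + 2/3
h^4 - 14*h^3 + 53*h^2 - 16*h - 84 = (h - 7)*(h - 6)*(h - 2)*(h + 1)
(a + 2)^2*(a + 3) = a^3 + 7*a^2 + 16*a + 12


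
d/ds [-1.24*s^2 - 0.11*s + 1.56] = -2.48*s - 0.11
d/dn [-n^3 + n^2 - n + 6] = -3*n^2 + 2*n - 1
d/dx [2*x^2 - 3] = 4*x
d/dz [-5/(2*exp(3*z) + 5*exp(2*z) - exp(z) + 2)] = (30*exp(2*z) + 50*exp(z) - 5)*exp(z)/(2*exp(3*z) + 5*exp(2*z) - exp(z) + 2)^2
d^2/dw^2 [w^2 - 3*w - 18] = 2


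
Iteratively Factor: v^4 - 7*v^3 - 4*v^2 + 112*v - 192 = (v + 4)*(v^3 - 11*v^2 + 40*v - 48) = (v - 3)*(v + 4)*(v^2 - 8*v + 16) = (v - 4)*(v - 3)*(v + 4)*(v - 4)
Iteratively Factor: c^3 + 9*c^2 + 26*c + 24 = (c + 3)*(c^2 + 6*c + 8) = (c + 2)*(c + 3)*(c + 4)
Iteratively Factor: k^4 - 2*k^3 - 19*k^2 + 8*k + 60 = (k - 2)*(k^3 - 19*k - 30) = (k - 2)*(k + 2)*(k^2 - 2*k - 15) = (k - 5)*(k - 2)*(k + 2)*(k + 3)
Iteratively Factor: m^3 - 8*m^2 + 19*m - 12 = (m - 4)*(m^2 - 4*m + 3) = (m - 4)*(m - 3)*(m - 1)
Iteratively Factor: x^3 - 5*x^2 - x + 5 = (x - 1)*(x^2 - 4*x - 5) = (x - 1)*(x + 1)*(x - 5)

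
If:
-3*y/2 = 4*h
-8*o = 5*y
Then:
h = -3*y/8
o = -5*y/8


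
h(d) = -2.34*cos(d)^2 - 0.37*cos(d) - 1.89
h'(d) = 4.68*sin(d)*cos(d) + 0.37*sin(d)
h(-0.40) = -4.22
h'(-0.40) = -1.82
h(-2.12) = -2.33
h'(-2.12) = 1.77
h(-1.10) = -2.54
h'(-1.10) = -2.22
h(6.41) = -4.56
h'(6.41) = 0.63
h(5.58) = -3.53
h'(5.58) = -2.55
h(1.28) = -2.19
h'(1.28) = 1.64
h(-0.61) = -3.77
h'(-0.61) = -2.41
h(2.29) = -2.66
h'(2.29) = -2.04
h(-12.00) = -3.87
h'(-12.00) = 2.32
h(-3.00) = -3.82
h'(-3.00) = 0.60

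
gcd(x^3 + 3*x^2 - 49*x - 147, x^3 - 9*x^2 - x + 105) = x^2 - 4*x - 21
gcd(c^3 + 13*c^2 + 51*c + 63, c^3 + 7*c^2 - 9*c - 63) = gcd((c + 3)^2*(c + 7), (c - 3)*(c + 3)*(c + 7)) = c^2 + 10*c + 21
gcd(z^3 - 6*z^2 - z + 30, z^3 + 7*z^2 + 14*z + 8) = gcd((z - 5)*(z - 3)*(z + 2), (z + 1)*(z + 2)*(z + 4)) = z + 2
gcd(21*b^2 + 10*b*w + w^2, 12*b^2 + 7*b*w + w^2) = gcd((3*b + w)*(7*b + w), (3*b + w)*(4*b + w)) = 3*b + w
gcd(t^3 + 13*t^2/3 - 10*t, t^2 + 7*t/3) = t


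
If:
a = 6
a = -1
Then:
No Solution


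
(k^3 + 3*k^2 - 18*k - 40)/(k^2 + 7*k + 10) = k - 4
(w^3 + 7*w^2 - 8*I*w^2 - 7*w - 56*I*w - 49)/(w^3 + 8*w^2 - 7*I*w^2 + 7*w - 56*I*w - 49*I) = (w - I)/(w + 1)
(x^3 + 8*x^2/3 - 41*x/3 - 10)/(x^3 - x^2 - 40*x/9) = 3*(-3*x^3 - 8*x^2 + 41*x + 30)/(x*(-9*x^2 + 9*x + 40))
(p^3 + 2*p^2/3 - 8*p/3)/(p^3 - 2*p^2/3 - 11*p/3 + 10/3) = p*(3*p - 4)/(3*p^2 - 8*p + 5)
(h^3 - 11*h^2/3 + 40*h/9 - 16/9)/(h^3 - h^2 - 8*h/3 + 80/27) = 3*(h - 1)/(3*h + 5)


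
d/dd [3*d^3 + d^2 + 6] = d*(9*d + 2)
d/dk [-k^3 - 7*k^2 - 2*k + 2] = -3*k^2 - 14*k - 2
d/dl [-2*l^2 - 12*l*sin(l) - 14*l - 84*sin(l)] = -12*l*cos(l) - 4*l - 12*sin(l) - 84*cos(l) - 14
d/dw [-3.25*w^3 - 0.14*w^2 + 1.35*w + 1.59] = -9.75*w^2 - 0.28*w + 1.35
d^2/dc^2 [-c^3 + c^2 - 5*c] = 2 - 6*c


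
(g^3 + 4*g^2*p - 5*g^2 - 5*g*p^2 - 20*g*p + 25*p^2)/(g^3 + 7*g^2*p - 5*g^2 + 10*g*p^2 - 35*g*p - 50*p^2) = (g - p)/(g + 2*p)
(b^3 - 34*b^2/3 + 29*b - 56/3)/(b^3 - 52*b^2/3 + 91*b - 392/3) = (b - 1)/(b - 7)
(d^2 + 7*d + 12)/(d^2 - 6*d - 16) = (d^2 + 7*d + 12)/(d^2 - 6*d - 16)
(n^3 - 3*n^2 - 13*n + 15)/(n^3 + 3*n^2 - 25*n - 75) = (n - 1)/(n + 5)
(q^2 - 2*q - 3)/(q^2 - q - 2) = (q - 3)/(q - 2)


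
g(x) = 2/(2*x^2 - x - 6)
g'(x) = 2*(1 - 4*x)/(2*x^2 - x - 6)^2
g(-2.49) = 0.22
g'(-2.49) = 0.28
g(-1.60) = 2.78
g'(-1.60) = 28.55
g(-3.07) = 0.13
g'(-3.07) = 0.10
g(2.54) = 0.46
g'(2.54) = -0.96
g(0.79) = -0.36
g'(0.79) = -0.14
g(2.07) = 4.00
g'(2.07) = -58.29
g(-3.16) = 0.12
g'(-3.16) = 0.09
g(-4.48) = 0.05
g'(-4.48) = 0.03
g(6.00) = 0.03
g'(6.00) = -0.01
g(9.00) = 0.01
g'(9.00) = 0.00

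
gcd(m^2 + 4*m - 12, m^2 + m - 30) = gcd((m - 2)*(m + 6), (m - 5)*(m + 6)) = m + 6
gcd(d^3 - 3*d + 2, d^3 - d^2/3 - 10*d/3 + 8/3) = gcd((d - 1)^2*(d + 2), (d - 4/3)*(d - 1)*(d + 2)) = d^2 + d - 2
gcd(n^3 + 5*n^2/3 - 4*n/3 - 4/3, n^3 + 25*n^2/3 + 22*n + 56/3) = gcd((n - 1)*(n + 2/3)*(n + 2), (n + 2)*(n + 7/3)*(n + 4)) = n + 2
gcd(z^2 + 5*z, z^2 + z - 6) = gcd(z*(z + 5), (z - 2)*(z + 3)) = 1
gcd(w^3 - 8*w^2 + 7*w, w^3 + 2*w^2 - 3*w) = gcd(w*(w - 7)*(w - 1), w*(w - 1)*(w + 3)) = w^2 - w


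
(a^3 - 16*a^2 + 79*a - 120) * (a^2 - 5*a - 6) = a^5 - 21*a^4 + 153*a^3 - 419*a^2 + 126*a + 720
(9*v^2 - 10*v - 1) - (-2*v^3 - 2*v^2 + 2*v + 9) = 2*v^3 + 11*v^2 - 12*v - 10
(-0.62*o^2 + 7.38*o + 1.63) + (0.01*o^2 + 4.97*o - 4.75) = -0.61*o^2 + 12.35*o - 3.12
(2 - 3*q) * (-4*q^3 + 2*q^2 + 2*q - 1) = 12*q^4 - 14*q^3 - 2*q^2 + 7*q - 2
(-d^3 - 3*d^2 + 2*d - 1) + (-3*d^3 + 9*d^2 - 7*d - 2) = -4*d^3 + 6*d^2 - 5*d - 3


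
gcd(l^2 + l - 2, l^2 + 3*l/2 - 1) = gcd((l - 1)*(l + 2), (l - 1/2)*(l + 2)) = l + 2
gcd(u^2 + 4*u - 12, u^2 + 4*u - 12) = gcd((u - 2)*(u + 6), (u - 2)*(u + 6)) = u^2 + 4*u - 12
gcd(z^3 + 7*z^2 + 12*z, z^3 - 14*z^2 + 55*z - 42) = 1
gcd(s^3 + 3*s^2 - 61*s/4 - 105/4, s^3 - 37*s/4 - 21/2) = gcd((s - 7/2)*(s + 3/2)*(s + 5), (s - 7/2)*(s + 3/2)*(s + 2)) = s^2 - 2*s - 21/4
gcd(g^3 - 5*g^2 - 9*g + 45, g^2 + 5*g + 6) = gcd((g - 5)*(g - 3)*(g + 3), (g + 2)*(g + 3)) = g + 3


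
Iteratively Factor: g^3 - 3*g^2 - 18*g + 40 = (g + 4)*(g^2 - 7*g + 10) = (g - 2)*(g + 4)*(g - 5)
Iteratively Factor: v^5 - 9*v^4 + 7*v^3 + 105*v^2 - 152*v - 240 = (v + 1)*(v^4 - 10*v^3 + 17*v^2 + 88*v - 240) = (v - 5)*(v + 1)*(v^3 - 5*v^2 - 8*v + 48) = (v - 5)*(v - 4)*(v + 1)*(v^2 - v - 12) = (v - 5)*(v - 4)*(v + 1)*(v + 3)*(v - 4)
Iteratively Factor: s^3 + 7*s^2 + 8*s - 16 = (s + 4)*(s^2 + 3*s - 4) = (s - 1)*(s + 4)*(s + 4)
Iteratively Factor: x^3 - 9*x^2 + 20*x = (x)*(x^2 - 9*x + 20) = x*(x - 4)*(x - 5)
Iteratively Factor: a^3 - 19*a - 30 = (a - 5)*(a^2 + 5*a + 6) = (a - 5)*(a + 2)*(a + 3)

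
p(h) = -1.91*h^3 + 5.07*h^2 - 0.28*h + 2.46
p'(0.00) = -0.28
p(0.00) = 2.46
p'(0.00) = -0.28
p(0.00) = 2.46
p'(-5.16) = -205.17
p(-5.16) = 401.31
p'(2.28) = -6.95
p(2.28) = 5.54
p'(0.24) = 1.82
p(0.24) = 2.66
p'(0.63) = 3.83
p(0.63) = 3.82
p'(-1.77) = -36.18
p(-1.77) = 29.43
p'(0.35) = 2.57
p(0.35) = 2.90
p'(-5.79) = -251.08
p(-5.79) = 544.79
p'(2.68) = -14.26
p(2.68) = 1.36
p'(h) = -5.73*h^2 + 10.14*h - 0.28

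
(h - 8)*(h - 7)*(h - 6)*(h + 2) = h^4 - 19*h^3 + 104*h^2 - 44*h - 672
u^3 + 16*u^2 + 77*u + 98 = (u + 2)*(u + 7)^2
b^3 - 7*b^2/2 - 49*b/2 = b*(b - 7)*(b + 7/2)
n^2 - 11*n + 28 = (n - 7)*(n - 4)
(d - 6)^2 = d^2 - 12*d + 36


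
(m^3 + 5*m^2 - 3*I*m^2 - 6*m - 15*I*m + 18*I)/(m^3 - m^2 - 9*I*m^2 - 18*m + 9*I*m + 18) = (m + 6)/(m - 6*I)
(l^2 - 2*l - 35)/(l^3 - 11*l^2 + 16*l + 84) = (l + 5)/(l^2 - 4*l - 12)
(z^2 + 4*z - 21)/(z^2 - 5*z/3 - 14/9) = 9*(-z^2 - 4*z + 21)/(-9*z^2 + 15*z + 14)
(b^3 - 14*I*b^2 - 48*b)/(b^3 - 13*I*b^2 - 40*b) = (b - 6*I)/(b - 5*I)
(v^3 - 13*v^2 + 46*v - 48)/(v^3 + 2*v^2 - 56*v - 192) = (v^2 - 5*v + 6)/(v^2 + 10*v + 24)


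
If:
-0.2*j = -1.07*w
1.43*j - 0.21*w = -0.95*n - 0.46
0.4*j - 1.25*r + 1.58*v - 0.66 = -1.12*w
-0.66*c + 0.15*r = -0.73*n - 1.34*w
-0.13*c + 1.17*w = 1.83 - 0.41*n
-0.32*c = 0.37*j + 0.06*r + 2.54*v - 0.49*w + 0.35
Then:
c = 8.59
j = -8.25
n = 11.59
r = -4.80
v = -0.20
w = -1.54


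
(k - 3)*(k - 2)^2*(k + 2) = k^4 - 5*k^3 + 2*k^2 + 20*k - 24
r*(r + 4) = r^2 + 4*r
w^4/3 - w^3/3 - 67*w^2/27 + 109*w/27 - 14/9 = (w/3 + 1)*(w - 7/3)*(w - 1)*(w - 2/3)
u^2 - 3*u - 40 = (u - 8)*(u + 5)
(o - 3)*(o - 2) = o^2 - 5*o + 6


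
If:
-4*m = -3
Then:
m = 3/4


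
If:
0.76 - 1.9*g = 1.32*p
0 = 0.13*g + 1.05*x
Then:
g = -8.07692307692308*x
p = 11.6258741258741*x + 0.575757575757576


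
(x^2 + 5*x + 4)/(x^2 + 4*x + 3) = (x + 4)/(x + 3)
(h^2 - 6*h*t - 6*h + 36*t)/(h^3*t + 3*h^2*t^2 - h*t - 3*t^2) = (h^2 - 6*h*t - 6*h + 36*t)/(t*(h^3 + 3*h^2*t - h - 3*t))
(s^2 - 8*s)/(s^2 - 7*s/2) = 2*(s - 8)/(2*s - 7)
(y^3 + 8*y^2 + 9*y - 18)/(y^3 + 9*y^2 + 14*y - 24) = (y + 3)/(y + 4)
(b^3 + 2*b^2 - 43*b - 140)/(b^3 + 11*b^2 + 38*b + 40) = (b - 7)/(b + 2)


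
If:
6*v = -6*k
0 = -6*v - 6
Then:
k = 1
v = -1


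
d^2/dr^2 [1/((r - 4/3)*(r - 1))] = 6*(9*(r - 1)^2 + 3*(r - 1)*(3*r - 4) + (3*r - 4)^2)/((r - 1)^3*(3*r - 4)^3)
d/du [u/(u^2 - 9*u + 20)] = (20 - u^2)/(u^4 - 18*u^3 + 121*u^2 - 360*u + 400)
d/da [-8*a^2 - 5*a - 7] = -16*a - 5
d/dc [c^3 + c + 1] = 3*c^2 + 1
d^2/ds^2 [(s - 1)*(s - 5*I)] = 2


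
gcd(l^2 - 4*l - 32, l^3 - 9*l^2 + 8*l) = l - 8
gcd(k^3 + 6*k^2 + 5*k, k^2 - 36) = 1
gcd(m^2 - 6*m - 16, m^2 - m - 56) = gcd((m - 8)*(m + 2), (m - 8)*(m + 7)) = m - 8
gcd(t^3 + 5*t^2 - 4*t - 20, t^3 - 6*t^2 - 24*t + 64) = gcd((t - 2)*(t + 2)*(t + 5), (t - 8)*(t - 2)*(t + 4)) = t - 2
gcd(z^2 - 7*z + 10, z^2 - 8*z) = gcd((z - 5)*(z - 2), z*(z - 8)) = 1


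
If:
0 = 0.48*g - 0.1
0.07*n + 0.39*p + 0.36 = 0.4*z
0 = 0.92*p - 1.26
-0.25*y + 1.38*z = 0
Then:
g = 0.21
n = 5.71428571428571*z - 12.7732919254658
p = 1.37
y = 5.52*z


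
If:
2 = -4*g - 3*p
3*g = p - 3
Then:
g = -11/13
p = 6/13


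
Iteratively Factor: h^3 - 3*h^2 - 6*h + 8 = (h - 4)*(h^2 + h - 2) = (h - 4)*(h + 2)*(h - 1)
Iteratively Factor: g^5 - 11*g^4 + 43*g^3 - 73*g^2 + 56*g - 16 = (g - 1)*(g^4 - 10*g^3 + 33*g^2 - 40*g + 16) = (g - 1)^2*(g^3 - 9*g^2 + 24*g - 16) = (g - 1)^3*(g^2 - 8*g + 16) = (g - 4)*(g - 1)^3*(g - 4)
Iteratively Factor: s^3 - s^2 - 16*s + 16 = (s - 1)*(s^2 - 16) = (s - 1)*(s + 4)*(s - 4)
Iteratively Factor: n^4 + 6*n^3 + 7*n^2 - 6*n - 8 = (n + 1)*(n^3 + 5*n^2 + 2*n - 8) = (n + 1)*(n + 4)*(n^2 + n - 2) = (n + 1)*(n + 2)*(n + 4)*(n - 1)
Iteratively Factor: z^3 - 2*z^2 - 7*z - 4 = (z + 1)*(z^2 - 3*z - 4) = (z - 4)*(z + 1)*(z + 1)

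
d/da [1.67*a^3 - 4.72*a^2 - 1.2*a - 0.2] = 5.01*a^2 - 9.44*a - 1.2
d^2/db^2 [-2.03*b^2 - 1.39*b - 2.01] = -4.06000000000000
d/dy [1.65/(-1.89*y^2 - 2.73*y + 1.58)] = (6.237*y + 4.5045)/(1.89*y^2 + 2.73*y - 1.58)^2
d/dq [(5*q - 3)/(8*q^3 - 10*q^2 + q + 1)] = (40*q^3 - 50*q^2 + 5*q - (5*q - 3)*(24*q^2 - 20*q + 1) + 5)/(8*q^3 - 10*q^2 + q + 1)^2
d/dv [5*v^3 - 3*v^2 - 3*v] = 15*v^2 - 6*v - 3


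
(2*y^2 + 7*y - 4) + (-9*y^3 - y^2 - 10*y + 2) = -9*y^3 + y^2 - 3*y - 2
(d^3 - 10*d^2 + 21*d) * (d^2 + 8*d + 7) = d^5 - 2*d^4 - 52*d^3 + 98*d^2 + 147*d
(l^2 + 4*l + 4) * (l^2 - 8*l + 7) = l^4 - 4*l^3 - 21*l^2 - 4*l + 28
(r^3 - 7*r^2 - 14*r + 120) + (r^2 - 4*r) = r^3 - 6*r^2 - 18*r + 120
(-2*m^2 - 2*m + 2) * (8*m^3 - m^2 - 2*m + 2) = -16*m^5 - 14*m^4 + 22*m^3 - 2*m^2 - 8*m + 4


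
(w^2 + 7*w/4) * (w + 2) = w^3 + 15*w^2/4 + 7*w/2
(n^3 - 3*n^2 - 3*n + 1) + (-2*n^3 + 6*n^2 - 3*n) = -n^3 + 3*n^2 - 6*n + 1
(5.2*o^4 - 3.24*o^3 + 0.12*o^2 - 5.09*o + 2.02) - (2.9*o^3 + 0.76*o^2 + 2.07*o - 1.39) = 5.2*o^4 - 6.14*o^3 - 0.64*o^2 - 7.16*o + 3.41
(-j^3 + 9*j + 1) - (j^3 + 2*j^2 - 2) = -2*j^3 - 2*j^2 + 9*j + 3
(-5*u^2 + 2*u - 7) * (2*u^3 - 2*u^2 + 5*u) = -10*u^5 + 14*u^4 - 43*u^3 + 24*u^2 - 35*u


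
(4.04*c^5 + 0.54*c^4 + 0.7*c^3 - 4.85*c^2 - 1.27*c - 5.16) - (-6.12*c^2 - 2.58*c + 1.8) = 4.04*c^5 + 0.54*c^4 + 0.7*c^3 + 1.27*c^2 + 1.31*c - 6.96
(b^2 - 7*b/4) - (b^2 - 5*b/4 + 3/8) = -b/2 - 3/8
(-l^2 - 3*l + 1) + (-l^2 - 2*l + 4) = -2*l^2 - 5*l + 5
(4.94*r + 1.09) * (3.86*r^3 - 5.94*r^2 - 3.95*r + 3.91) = 19.0684*r^4 - 25.1362*r^3 - 25.9876*r^2 + 15.0099*r + 4.2619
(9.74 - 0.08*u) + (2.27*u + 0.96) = 2.19*u + 10.7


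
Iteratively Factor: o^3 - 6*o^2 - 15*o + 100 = (o - 5)*(o^2 - o - 20) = (o - 5)*(o + 4)*(o - 5)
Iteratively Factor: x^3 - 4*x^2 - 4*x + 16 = (x + 2)*(x^2 - 6*x + 8) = (x - 4)*(x + 2)*(x - 2)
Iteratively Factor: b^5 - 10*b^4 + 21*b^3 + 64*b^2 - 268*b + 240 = (b - 5)*(b^4 - 5*b^3 - 4*b^2 + 44*b - 48) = (b - 5)*(b + 3)*(b^3 - 8*b^2 + 20*b - 16) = (b - 5)*(b - 2)*(b + 3)*(b^2 - 6*b + 8) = (b - 5)*(b - 2)^2*(b + 3)*(b - 4)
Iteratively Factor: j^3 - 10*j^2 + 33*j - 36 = (j - 4)*(j^2 - 6*j + 9) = (j - 4)*(j - 3)*(j - 3)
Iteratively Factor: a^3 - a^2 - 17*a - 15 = (a - 5)*(a^2 + 4*a + 3) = (a - 5)*(a + 3)*(a + 1)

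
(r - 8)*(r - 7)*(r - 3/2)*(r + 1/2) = r^4 - 16*r^3 + 281*r^2/4 - 179*r/4 - 42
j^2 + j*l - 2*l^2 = (j - l)*(j + 2*l)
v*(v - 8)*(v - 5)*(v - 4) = v^4 - 17*v^3 + 92*v^2 - 160*v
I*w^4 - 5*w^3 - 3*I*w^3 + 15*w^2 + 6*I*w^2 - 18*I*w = w*(w - 3)*(w + 6*I)*(I*w + 1)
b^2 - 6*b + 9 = (b - 3)^2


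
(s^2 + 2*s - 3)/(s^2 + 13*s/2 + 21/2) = 2*(s - 1)/(2*s + 7)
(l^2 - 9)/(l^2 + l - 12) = (l + 3)/(l + 4)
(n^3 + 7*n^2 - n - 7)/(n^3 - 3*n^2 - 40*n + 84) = (n^3 + 7*n^2 - n - 7)/(n^3 - 3*n^2 - 40*n + 84)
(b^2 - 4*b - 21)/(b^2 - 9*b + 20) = (b^2 - 4*b - 21)/(b^2 - 9*b + 20)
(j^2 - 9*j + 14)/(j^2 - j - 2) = (j - 7)/(j + 1)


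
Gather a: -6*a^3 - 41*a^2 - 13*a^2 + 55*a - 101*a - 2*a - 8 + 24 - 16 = -6*a^3 - 54*a^2 - 48*a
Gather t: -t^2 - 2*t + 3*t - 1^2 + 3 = -t^2 + t + 2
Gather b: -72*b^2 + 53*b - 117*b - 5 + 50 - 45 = -72*b^2 - 64*b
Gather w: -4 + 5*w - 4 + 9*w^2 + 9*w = 9*w^2 + 14*w - 8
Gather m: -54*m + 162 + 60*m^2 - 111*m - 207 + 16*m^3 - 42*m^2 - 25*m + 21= 16*m^3 + 18*m^2 - 190*m - 24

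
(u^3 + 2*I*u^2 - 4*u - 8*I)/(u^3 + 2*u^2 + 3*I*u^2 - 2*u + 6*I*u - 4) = (u - 2)/(u + I)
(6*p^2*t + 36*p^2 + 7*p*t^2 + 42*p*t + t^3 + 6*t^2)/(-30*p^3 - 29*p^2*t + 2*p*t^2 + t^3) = (-t - 6)/(5*p - t)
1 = 1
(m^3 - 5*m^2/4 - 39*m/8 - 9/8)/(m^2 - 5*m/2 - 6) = (4*m^2 - 11*m - 3)/(4*(m - 4))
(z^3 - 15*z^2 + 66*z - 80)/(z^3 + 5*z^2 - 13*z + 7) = (z^3 - 15*z^2 + 66*z - 80)/(z^3 + 5*z^2 - 13*z + 7)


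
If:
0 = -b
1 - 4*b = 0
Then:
No Solution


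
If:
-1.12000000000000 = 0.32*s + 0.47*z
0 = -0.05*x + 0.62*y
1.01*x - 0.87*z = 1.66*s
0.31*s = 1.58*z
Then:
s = -2.72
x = -4.92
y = -0.40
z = -0.53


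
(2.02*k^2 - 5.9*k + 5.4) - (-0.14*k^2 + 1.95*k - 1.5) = 2.16*k^2 - 7.85*k + 6.9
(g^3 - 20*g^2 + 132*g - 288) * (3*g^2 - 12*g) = 3*g^5 - 72*g^4 + 636*g^3 - 2448*g^2 + 3456*g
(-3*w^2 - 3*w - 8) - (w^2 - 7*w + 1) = -4*w^2 + 4*w - 9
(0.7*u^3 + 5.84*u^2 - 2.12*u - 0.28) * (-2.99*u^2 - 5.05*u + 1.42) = -2.093*u^5 - 20.9966*u^4 - 22.1592*u^3 + 19.836*u^2 - 1.5964*u - 0.3976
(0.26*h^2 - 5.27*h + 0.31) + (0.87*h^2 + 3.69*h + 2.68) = 1.13*h^2 - 1.58*h + 2.99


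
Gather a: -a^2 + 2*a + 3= -a^2 + 2*a + 3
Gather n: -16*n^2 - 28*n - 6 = -16*n^2 - 28*n - 6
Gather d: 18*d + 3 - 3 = 18*d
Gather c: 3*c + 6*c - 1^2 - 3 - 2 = 9*c - 6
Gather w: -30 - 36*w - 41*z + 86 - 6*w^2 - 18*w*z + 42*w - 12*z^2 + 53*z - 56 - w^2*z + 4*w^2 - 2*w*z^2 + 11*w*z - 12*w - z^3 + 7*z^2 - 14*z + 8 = w^2*(-z - 2) + w*(-2*z^2 - 7*z - 6) - z^3 - 5*z^2 - 2*z + 8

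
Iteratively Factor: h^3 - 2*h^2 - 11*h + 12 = (h - 4)*(h^2 + 2*h - 3) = (h - 4)*(h + 3)*(h - 1)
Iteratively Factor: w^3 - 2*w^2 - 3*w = (w - 3)*(w^2 + w) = (w - 3)*(w + 1)*(w)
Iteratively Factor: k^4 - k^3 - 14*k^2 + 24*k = (k + 4)*(k^3 - 5*k^2 + 6*k) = k*(k + 4)*(k^2 - 5*k + 6) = k*(k - 3)*(k + 4)*(k - 2)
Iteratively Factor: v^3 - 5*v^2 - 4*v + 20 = (v - 2)*(v^2 - 3*v - 10) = (v - 5)*(v - 2)*(v + 2)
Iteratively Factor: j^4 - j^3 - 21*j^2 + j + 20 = (j + 1)*(j^3 - 2*j^2 - 19*j + 20) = (j + 1)*(j + 4)*(j^2 - 6*j + 5) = (j - 5)*(j + 1)*(j + 4)*(j - 1)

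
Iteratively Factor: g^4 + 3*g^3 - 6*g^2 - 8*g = (g - 2)*(g^3 + 5*g^2 + 4*g) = g*(g - 2)*(g^2 + 5*g + 4) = g*(g - 2)*(g + 4)*(g + 1)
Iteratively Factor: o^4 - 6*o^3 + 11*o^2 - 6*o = (o)*(o^3 - 6*o^2 + 11*o - 6) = o*(o - 2)*(o^2 - 4*o + 3) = o*(o - 2)*(o - 1)*(o - 3)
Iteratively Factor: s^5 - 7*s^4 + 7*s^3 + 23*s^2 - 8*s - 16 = (s - 4)*(s^4 - 3*s^3 - 5*s^2 + 3*s + 4) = (s - 4)^2*(s^3 + s^2 - s - 1) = (s - 4)^2*(s + 1)*(s^2 - 1) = (s - 4)^2*(s - 1)*(s + 1)*(s + 1)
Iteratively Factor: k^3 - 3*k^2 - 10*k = (k + 2)*(k^2 - 5*k) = k*(k + 2)*(k - 5)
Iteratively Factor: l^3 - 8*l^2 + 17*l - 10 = (l - 5)*(l^2 - 3*l + 2) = (l - 5)*(l - 1)*(l - 2)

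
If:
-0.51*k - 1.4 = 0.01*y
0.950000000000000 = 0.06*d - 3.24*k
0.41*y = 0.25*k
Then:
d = -130.65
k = -2.71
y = -1.65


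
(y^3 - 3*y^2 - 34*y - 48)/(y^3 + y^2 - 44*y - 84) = (y^2 - 5*y - 24)/(y^2 - y - 42)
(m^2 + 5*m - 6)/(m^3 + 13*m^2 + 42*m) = (m - 1)/(m*(m + 7))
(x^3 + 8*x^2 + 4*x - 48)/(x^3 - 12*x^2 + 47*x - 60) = (x^3 + 8*x^2 + 4*x - 48)/(x^3 - 12*x^2 + 47*x - 60)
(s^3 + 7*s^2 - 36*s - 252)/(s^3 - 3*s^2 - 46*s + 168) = (s + 6)/(s - 4)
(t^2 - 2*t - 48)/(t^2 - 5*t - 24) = (t + 6)/(t + 3)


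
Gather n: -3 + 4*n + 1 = 4*n - 2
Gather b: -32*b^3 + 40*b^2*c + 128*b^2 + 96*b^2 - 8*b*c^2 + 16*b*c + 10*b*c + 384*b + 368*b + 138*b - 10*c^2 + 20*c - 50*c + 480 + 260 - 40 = -32*b^3 + b^2*(40*c + 224) + b*(-8*c^2 + 26*c + 890) - 10*c^2 - 30*c + 700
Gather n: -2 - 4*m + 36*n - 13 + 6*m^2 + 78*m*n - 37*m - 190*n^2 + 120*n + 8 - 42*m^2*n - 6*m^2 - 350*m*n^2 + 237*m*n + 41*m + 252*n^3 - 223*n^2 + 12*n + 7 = 252*n^3 + n^2*(-350*m - 413) + n*(-42*m^2 + 315*m + 168)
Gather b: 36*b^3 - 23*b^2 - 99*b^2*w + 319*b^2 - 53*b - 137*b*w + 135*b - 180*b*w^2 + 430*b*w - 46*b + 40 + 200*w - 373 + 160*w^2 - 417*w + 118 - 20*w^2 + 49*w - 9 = 36*b^3 + b^2*(296 - 99*w) + b*(-180*w^2 + 293*w + 36) + 140*w^2 - 168*w - 224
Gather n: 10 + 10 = 20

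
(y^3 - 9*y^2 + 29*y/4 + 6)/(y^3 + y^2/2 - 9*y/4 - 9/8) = 2*(y - 8)/(2*y + 3)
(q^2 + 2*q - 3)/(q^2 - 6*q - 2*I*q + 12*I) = (q^2 + 2*q - 3)/(q^2 - 6*q - 2*I*q + 12*I)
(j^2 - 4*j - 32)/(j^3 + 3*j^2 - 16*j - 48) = (j - 8)/(j^2 - j - 12)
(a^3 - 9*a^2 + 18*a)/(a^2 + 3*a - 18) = a*(a - 6)/(a + 6)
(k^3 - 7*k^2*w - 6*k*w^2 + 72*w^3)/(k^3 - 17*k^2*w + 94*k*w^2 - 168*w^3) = (-k - 3*w)/(-k + 7*w)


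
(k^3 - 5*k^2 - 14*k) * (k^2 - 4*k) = k^5 - 9*k^4 + 6*k^3 + 56*k^2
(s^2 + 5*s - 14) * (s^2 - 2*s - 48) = s^4 + 3*s^3 - 72*s^2 - 212*s + 672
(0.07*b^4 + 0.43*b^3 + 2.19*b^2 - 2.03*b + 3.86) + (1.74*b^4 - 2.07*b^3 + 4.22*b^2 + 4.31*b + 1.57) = 1.81*b^4 - 1.64*b^3 + 6.41*b^2 + 2.28*b + 5.43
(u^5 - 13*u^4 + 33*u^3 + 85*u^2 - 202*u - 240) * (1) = u^5 - 13*u^4 + 33*u^3 + 85*u^2 - 202*u - 240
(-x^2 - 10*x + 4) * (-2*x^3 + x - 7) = 2*x^5 + 20*x^4 - 9*x^3 - 3*x^2 + 74*x - 28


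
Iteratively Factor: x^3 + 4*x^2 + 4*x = (x)*(x^2 + 4*x + 4) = x*(x + 2)*(x + 2)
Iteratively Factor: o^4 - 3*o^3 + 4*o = (o - 2)*(o^3 - o^2 - 2*o) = (o - 2)^2*(o^2 + o) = o*(o - 2)^2*(o + 1)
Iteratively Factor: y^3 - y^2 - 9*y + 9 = (y - 1)*(y^2 - 9) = (y - 1)*(y + 3)*(y - 3)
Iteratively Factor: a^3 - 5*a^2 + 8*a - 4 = (a - 2)*(a^2 - 3*a + 2) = (a - 2)*(a - 1)*(a - 2)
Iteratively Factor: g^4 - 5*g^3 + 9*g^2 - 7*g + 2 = (g - 1)*(g^3 - 4*g^2 + 5*g - 2) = (g - 1)^2*(g^2 - 3*g + 2) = (g - 1)^3*(g - 2)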